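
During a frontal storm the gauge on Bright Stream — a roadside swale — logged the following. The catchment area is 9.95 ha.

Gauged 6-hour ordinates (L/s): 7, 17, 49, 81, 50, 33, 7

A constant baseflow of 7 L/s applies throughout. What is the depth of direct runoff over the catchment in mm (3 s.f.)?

d ≈ 42.3 mm

Direct runoff: 0.0, 10.0, 42.0, 74.0, 43.0, 26.0, 0.0 L/s; ΣQ_DR = 195.0 L/s.
V = ΣQ_DR · Δt = 195.0 × 21600 s = 4.212 × 10^6 L.
Over A = 9.95 ha, depth = V / A = 42.3 mm.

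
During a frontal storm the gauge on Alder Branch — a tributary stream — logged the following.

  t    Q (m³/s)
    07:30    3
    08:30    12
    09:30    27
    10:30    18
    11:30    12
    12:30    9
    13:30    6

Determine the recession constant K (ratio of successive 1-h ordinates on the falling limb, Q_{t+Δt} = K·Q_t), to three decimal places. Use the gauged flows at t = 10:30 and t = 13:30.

Using the recession-limb readings at t = 10:30 and t = 13:30: Q falls from 18 to 6 m³/s over 3 intervals.
K = (Q₂/Q₁)^(1/3) = (6/18)^(1/3) = 0.693.

K ≈ 0.693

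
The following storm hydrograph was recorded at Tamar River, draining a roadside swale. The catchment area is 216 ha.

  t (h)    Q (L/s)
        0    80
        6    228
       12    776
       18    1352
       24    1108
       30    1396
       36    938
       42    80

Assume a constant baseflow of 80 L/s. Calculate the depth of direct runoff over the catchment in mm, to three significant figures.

Direct runoff: 0.0, 148.0, 696.0, 1272.0, 1028.0, 1316.0, 858.0, 0.0 L/s; ΣQ_DR = 5318 L/s.
V = ΣQ_DR · Δt = 5318 × 21600 s = 1.149 × 10^8 L.
Over A = 216 ha, depth = V / A = 53.2 mm.

d ≈ 53.2 mm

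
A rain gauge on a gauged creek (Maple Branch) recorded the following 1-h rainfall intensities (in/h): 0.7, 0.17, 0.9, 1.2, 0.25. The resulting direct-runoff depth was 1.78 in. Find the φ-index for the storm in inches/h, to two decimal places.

Only the 3 blocks with intensity above φ contribute runoff: 0.7, 0.9, 1.2 in/h.
Σ(I−φ)·Δt = d  ⇒  (0.7+0.9+1.2 − 3φ)·1 = 1.78
φ = (2.800 − 1.78/1) / 3 = 0.34 in/h.

φ ≈ 0.34 in/h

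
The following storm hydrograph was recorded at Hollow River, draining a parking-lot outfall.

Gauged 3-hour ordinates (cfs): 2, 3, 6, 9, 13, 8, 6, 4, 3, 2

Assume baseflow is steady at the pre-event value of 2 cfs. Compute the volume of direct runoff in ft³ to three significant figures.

Direct-runoff ordinates (Q − Q_b): 0.0, 1.0, 4.0, 7.0, 11.0, 6.0, 4.0, 2.0, 1.0, 0.0 cfs.
ΣQ_DR = 36.00 cfs.
With Δt = 3 h = 10800 s, V = ΣQ_DR · Δt = 36.00 × 10800 = 3.89 × 10^5 ft³.

V ≈ 3.89 × 10^5 ft³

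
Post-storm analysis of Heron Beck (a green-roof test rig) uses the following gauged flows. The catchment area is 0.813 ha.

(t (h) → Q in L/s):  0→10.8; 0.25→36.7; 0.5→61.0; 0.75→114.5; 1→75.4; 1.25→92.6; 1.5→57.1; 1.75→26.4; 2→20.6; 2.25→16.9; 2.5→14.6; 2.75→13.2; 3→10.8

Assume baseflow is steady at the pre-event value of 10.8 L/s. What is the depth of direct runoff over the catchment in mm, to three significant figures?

Direct runoff: 0.0, 25.9, 50.2, 103.7, 64.6, 81.8, 46.3, 15.6, 9.8, 6.1, 3.8, 2.4, 0.0 L/s; ΣQ_DR = 410.2 L/s.
V = ΣQ_DR · Δt = 410.2 × 900 s = 3.692 × 10^5 L.
Over A = 0.813 ha, depth = V / A = 45.4 mm.

d ≈ 45.4 mm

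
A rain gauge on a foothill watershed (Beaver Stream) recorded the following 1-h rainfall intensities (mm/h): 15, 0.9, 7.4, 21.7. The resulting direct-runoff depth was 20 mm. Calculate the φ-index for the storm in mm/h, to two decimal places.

Only the 2 blocks with intensity above φ contribute runoff: 15, 21.7 mm/h.
Σ(I−φ)·Δt = d  ⇒  (15+21.7 − 2φ)·1 = 20
φ = (36.70 − 20/1) / 2 = 8.35 mm/h.

φ ≈ 8.35 mm/h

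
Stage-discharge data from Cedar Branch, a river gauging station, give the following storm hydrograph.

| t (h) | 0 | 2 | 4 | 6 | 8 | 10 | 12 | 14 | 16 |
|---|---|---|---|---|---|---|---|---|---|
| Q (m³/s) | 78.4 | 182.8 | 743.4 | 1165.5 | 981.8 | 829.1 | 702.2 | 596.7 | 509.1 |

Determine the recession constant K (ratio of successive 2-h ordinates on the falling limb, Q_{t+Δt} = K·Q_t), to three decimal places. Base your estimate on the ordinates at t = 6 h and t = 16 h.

Using the recession-limb readings at t = 6 h and t = 16 h: Q falls from 1165.5 to 509.1 m³/s over 5 intervals.
K = (Q₂/Q₁)^(1/5) = (509.1/1165.5)^(1/5) = 0.847.

K ≈ 0.847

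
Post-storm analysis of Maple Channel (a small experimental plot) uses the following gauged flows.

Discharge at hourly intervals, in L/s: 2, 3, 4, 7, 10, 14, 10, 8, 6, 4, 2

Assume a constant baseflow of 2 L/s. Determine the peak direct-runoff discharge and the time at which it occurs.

Subtracting baseflow gives direct-runoff ordinates: 0.0, 1.0, 2.0, 5.0, 8.0, 12.0, 8.0, 6.0, 4.0, 2.0, 0.0 L/s.
The maximum is 12.0 L/s, occurring at the reading for t = 5 h.

Q_p = 12.0 L/s at t = 5 h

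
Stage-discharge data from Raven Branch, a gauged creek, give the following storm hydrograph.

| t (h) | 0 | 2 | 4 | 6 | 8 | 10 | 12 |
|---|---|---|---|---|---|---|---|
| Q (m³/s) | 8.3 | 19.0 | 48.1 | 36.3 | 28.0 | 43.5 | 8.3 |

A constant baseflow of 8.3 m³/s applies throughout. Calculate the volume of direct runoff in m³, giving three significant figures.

V ≈ 9.60 × 10^5 m³

Direct-runoff ordinates (Q − Q_b): 0.0, 10.7, 39.8, 28.0, 19.7, 35.2, 0.0 m³/s.
ΣQ_DR = 133.4 m³/s.
With Δt = 2 h = 7200 s, V = ΣQ_DR · Δt = 133.4 × 7200 = 9.60 × 10^5 m³.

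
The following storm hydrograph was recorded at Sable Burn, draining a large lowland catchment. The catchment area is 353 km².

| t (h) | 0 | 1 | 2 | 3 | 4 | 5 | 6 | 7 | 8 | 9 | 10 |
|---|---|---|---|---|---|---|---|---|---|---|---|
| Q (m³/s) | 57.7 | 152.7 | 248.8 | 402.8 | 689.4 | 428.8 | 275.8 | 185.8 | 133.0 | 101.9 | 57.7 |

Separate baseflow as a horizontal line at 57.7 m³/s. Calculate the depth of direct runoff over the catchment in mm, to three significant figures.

d ≈ 21.4 mm

Direct runoff: 0.0, 95.0, 191.1, 345.1, 631.7, 371.1, 218.1, 128.1, 75.3, 44.2, 0.0 m³/s; ΣQ_DR = 2100 m³/s.
V = ΣQ_DR · Δt = 2100 × 3600 s = 7.559 × 10^6 m³.
Over A = 353 km², depth = V / A = 21.4 mm.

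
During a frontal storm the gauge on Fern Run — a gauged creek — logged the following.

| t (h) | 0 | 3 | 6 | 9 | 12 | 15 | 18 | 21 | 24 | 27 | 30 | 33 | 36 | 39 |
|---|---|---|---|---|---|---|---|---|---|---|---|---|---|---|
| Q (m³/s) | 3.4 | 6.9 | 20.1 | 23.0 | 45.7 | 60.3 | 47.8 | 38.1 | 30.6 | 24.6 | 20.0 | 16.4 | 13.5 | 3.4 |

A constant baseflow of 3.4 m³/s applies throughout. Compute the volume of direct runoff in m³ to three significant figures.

Direct-runoff ordinates (Q − Q_b): 0.0, 3.5, 16.7, 19.6, 42.3, 56.9, 44.4, 34.7, 27.2, 21.2, 16.6, 13.0, 10.1, 0.0 m³/s.
ΣQ_DR = 306.2 m³/s.
With Δt = 3 h = 10800 s, V = ΣQ_DR · Δt = 306.2 × 10800 = 3.31 × 10^6 m³.

V ≈ 3.31 × 10^6 m³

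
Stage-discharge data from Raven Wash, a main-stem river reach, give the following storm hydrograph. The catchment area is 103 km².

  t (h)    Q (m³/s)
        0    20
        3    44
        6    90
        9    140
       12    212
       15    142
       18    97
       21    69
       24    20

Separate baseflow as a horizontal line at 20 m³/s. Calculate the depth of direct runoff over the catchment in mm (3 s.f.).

d ≈ 68.6 mm

Direct runoff: 0.0, 24.0, 70.0, 120.0, 192.0, 122.0, 77.0, 49.0, 0.0 m³/s; ΣQ_DR = 654.0 m³/s.
V = ΣQ_DR · Δt = 654.0 × 10800 s = 7.063 × 10^6 m³.
Over A = 103 km², depth = V / A = 68.6 mm.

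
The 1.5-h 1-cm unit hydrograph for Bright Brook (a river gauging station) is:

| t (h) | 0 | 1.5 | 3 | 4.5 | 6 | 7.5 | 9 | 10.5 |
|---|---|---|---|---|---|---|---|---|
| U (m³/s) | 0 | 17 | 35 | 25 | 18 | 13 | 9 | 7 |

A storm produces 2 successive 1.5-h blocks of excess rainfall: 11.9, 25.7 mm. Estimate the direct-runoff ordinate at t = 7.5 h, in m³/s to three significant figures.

Q ≈ 61.7 m³/s

By discrete convolution, Q_j = Σ (P_i / 10 mm) · U_{j−i}.
At t = 7.5 h (j=5): Q = (11.9/10)·13 + (25.7/10)·18 = 61.7 m³/s.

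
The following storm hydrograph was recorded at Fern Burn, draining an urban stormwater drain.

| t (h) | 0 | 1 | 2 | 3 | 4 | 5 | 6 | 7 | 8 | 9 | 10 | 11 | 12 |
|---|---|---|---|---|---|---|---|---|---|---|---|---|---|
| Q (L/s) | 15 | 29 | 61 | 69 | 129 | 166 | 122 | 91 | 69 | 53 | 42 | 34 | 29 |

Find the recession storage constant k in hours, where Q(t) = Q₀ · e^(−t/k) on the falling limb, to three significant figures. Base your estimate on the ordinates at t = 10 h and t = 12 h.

k ≈ 5.40 h

On the falling limb, Q drops from 42 to 29 L/s between t = 10 h and t = 12 h (Δt = 2 h).
k = −Δt / ln(Q₂/Q₁) = −2 / ln(29/42) = 5.40 h.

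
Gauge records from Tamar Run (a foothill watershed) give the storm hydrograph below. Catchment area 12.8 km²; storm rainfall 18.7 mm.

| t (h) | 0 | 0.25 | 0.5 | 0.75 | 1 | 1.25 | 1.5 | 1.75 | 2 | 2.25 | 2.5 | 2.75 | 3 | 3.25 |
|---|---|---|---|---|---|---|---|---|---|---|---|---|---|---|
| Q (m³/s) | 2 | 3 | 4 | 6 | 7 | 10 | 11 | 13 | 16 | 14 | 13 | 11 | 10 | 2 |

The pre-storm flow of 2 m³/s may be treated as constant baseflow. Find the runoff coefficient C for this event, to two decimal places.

C ≈ 0.35

ΣQ_DR = 94.00 m³/s; V = ΣQ_DR·Δt = 84600 m³.
Runoff depth d = V / A = 6.609 mm.
C = d / P = 6.609 / 18.7 = 0.35.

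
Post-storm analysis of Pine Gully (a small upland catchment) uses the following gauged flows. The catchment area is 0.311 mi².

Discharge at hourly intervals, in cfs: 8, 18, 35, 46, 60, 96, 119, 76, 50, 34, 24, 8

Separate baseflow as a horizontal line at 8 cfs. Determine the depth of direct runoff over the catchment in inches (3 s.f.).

Direct runoff: 0.0, 10.0, 27.0, 38.0, 52.0, 88.0, 111.0, 68.0, 42.0, 26.0, 16.0, 0.0 cfs; ΣQ_DR = 478.0 cfs.
V = ΣQ_DR · Δt = 478.0 × 3600 s = 1.721 × 10^6 ft³.
Over A = 0.311 mi², depth = V / A = 2.38 in.

d ≈ 2.38 in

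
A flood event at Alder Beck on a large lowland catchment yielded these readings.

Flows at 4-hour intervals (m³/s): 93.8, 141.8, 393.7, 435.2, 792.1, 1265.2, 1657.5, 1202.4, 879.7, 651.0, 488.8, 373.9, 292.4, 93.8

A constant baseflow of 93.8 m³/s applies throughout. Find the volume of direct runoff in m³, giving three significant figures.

V ≈ 1.07 × 10^8 m³

Direct-runoff ordinates (Q − Q_b): 0.0, 48.0, 299.9, 341.4, 698.3, 1171.4, 1563.7, 1108.6, 785.9, 557.2, 395.0, 280.1, 198.6, 0.0 m³/s.
ΣQ_DR = 7448 m³/s.
With Δt = 4 h = 14400 s, V = ΣQ_DR · Δt = 7448 × 14400 = 1.07 × 10^8 m³.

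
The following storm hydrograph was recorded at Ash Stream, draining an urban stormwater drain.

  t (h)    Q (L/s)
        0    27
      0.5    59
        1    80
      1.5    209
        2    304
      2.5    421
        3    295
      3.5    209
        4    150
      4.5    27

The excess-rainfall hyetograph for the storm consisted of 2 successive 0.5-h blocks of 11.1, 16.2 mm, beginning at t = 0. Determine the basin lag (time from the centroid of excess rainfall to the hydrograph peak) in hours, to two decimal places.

t_L ≈ 1.95 h

Centroid of excess rainfall: t_c = Σ P_i·t̄_i / ΣP_i = 0.5467 h (block centres at 0.25, 0.75 h).
Hydrograph peak occurs at t = 2.5 h, so basin lag t_L = 2.5 − 0.5467 = 1.95 h.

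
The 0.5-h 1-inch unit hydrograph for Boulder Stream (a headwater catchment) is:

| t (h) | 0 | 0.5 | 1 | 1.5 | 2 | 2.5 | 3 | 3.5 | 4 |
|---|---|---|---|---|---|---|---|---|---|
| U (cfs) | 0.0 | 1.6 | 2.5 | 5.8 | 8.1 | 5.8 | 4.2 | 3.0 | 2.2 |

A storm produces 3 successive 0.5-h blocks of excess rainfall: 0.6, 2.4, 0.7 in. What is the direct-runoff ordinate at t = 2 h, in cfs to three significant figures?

Q ≈ 20.5 cfs

By discrete convolution, Q_j = Σ (P_i / 1 in) · U_{j−i}.
At t = 2 h (j=4): Q = (0.6/1)·8.1 + (2.4/1)·5.8 + (0.7/1)·2.5 = 20.5 cfs.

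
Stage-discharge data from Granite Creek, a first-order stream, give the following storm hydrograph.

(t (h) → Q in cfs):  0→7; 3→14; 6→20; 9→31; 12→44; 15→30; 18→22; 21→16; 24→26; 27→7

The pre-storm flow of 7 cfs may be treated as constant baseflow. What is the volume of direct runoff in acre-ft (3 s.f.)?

V ≈ 36.4 acre-ft

Direct-runoff ordinates (Q − Q_b): 0.0, 7.0, 13.0, 24.0, 37.0, 23.0, 15.0, 9.0, 19.0, 0.0 cfs.
ΣQ_DR = 147.0 cfs.
With Δt = 3 h = 10800 s, V = ΣQ_DR · Δt = 147.0 × 10800 = 1.59 × 10^6 ft³ = 36.4 acre-ft.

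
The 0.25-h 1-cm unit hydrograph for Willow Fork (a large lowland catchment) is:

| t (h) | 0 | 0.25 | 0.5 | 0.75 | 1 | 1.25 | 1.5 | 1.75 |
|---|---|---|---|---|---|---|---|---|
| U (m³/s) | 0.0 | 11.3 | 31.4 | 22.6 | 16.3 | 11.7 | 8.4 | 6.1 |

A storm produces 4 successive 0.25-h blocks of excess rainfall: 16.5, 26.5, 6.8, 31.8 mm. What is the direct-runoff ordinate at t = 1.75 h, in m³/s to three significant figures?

Q ≈ 92.1 m³/s

By discrete convolution, Q_j = Σ (P_i / 10 mm) · U_{j−i}.
At t = 1.75 h (j=7): Q = (16.5/10)·6.1 + (26.5/10)·8.4 + (6.8/10)·11.7 + (31.8/10)·16.3 = 92.1 m³/s.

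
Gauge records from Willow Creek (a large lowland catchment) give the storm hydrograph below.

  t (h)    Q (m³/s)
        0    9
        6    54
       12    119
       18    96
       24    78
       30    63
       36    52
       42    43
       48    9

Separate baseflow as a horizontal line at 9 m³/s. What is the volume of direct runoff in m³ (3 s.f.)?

V ≈ 9.55 × 10^6 m³

Direct-runoff ordinates (Q − Q_b): 0.0, 45.0, 110.0, 87.0, 69.0, 54.0, 43.0, 34.0, 0.0 m³/s.
ΣQ_DR = 442.0 m³/s.
With Δt = 6 h = 21600 s, V = ΣQ_DR · Δt = 442.0 × 21600 = 9.55 × 10^6 m³.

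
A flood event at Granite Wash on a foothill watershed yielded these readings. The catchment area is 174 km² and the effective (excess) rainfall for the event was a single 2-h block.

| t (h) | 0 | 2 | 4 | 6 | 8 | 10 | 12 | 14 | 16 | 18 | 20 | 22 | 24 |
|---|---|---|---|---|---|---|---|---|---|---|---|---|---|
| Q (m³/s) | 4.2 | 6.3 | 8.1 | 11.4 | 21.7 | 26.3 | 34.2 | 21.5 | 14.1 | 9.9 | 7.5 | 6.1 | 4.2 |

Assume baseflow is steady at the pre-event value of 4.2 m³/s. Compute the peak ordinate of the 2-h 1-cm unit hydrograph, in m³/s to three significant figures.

U_p ≈ 60.0 m³/s

Direct runoff: 0.0, 2.1, 3.9, 7.2, 17.5, 22.1, 30.0, 17.3, 9.9, 5.7, 3.3, 1.9, 0.0 m³/s; ΣQ_DR = 120.9 m³/s, peak = 30.0 m³/s.
Runoff depth d = ΣQ_DR·Δt / A = 120.9 × 7200 / (174 km²) = 5.003 mm.
The 1-cm UH is the DRH scaled by (10 mm)/d, so U_p = 30.0 × 10/5.003 = 60.0 m³/s.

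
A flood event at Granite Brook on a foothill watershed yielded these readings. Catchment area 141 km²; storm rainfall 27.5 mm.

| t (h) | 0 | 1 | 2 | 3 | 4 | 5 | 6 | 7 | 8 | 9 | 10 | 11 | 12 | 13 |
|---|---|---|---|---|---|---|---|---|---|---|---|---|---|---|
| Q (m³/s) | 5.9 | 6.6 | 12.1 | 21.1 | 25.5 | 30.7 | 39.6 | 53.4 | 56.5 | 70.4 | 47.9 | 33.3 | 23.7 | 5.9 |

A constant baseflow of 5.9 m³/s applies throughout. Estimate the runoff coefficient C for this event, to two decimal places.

ΣQ_DR = 350.0 m³/s; V = ΣQ_DR·Δt = 1.260 × 10^6 m³.
Runoff depth d = V / A = 8.936 mm.
C = d / P = 8.936 / 27.5 = 0.32.

C ≈ 0.32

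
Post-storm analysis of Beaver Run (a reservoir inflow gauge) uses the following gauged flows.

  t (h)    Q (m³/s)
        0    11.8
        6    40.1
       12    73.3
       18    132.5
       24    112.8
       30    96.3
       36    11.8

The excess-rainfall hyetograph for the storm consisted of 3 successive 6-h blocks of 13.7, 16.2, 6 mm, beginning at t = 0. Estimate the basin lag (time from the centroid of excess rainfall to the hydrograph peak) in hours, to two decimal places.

Centroid of excess rainfall: t_c = Σ P_i·t̄_i / ΣP_i = 7.7131 h (block centres at 3, 9, 15 h).
Hydrograph peak occurs at t = 18 h, so basin lag t_L = 18 − 7.7131 = 10.29 h.

t_L ≈ 10.29 h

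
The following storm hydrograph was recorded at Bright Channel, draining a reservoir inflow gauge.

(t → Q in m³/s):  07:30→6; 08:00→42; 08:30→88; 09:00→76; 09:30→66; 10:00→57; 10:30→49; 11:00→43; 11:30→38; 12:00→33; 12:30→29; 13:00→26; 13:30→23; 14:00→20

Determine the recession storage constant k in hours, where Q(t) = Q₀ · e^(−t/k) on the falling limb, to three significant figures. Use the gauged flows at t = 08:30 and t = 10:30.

On the falling limb, Q drops from 88 to 49 m³/s between t = 08:30 and t = 10:30 (Δt = 2 h).
k = −Δt / ln(Q₂/Q₁) = −2 / ln(49/88) = 3.42 h.

k ≈ 3.42 h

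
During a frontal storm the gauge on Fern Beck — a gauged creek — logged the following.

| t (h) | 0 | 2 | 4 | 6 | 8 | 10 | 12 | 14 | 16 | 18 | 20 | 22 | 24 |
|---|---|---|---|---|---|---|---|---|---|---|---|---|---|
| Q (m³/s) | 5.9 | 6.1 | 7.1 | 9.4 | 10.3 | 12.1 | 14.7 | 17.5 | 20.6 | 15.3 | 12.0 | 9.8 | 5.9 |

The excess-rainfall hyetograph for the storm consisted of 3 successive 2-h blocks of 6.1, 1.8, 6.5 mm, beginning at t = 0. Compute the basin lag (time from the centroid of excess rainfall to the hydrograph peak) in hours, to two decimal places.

t_L ≈ 12.94 h

Centroid of excess rainfall: t_c = Σ P_i·t̄_i / ΣP_i = 3.0556 h (block centres at 1, 3, 5 h).
Hydrograph peak occurs at t = 16 h, so basin lag t_L = 16 − 3.0556 = 12.94 h.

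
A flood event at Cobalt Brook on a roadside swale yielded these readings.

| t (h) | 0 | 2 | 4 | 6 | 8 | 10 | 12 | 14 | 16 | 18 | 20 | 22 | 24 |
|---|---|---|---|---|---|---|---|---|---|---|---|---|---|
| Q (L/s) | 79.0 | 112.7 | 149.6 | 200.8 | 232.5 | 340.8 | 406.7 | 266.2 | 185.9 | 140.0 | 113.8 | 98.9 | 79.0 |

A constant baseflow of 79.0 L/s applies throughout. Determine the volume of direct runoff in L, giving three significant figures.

Direct-runoff ordinates (Q − Q_b): 0.0, 33.7, 70.6, 121.8, 153.5, 261.8, 327.7, 187.2, 106.9, 61.0, 34.8, 19.9, 0.0 L/s.
ΣQ_DR = 1379 L/s.
With Δt = 2 h = 7200 s, V = ΣQ_DR · Δt = 1379 × 7200 = 9.93 × 10^6 L.

V ≈ 9.93 × 10^6 L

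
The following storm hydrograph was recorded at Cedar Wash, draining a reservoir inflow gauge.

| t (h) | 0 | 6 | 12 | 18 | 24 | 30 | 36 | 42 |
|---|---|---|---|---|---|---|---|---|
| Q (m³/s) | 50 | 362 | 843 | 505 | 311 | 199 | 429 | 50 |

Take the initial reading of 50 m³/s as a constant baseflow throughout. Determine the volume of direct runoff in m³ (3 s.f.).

Direct-runoff ordinates (Q − Q_b): 0.0, 312.0, 793.0, 455.0, 261.0, 149.0, 379.0, 0.0 m³/s.
ΣQ_DR = 2349 m³/s.
With Δt = 6 h = 21600 s, V = ΣQ_DR · Δt = 2349 × 21600 = 5.07 × 10^7 m³.

V ≈ 5.07 × 10^7 m³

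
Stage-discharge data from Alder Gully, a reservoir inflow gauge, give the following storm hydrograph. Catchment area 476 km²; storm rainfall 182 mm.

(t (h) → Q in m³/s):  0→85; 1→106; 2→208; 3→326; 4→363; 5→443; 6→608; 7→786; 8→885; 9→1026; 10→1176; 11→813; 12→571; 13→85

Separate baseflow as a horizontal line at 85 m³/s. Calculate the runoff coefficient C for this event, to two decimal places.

ΣQ_DR = 6291 m³/s; V = ΣQ_DR·Δt = 2.265 × 10^7 m³.
Runoff depth d = V / A = 47.58 mm.
C = d / P = 47.58 / 182 = 0.26.

C ≈ 0.26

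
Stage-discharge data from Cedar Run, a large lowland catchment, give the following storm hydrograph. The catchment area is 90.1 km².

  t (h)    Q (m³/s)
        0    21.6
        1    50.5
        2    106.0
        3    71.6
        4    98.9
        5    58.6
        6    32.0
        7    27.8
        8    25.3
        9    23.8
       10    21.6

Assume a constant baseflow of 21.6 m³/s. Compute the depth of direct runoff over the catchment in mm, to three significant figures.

d ≈ 12.0 mm

Direct runoff: 0.0, 28.9, 84.4, 50.0, 77.3, 37.0, 10.4, 6.2, 3.7, 2.2, 0.0 m³/s; ΣQ_DR = 300.1 m³/s.
V = ΣQ_DR · Δt = 300.1 × 3600 s = 1.080 × 10^6 m³.
Over A = 90.1 km², depth = V / A = 12.0 mm.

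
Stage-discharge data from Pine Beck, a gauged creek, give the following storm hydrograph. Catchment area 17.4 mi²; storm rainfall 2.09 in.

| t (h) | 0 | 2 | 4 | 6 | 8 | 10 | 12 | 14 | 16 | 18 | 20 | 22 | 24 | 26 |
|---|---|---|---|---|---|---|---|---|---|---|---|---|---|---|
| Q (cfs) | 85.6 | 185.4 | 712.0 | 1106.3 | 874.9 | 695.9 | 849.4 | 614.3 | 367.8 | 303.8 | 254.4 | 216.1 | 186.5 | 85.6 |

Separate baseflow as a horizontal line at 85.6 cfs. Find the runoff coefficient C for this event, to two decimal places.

ΣQ_DR = 5340 cfs; V = ΣQ_DR·Δt = 3.845 × 10^7 ft³.
Runoff depth d = V / A = 0.9511 in.
C = d / P = 0.9511 / 2.09 = 0.46.

C ≈ 0.46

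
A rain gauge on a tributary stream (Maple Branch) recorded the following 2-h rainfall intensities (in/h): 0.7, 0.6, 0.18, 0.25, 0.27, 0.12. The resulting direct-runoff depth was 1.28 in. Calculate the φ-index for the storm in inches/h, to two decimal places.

φ ≈ 0.33 in/h

Only the 2 blocks with intensity above φ contribute runoff: 0.7, 0.6 in/h.
Σ(I−φ)·Δt = d  ⇒  (0.7+0.6 − 2φ)·2 = 1.28
φ = (1.300 − 1.28/2) / 2 = 0.33 in/h.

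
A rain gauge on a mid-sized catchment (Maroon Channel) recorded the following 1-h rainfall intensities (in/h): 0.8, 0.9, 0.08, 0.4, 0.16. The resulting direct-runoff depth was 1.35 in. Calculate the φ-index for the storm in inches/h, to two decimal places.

Only the 3 blocks with intensity above φ contribute runoff: 0.8, 0.9, 0.4 in/h.
Σ(I−φ)·Δt = d  ⇒  (0.8+0.9+0.4 − 3φ)·1 = 1.35
φ = (2.100 − 1.35/1) / 3 = 0.25 in/h.

φ ≈ 0.25 in/h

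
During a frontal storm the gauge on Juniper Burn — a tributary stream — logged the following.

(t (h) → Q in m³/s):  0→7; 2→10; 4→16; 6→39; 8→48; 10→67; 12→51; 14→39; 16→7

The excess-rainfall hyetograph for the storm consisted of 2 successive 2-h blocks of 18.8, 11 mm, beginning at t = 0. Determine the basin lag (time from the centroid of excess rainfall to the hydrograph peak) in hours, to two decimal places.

t_L ≈ 8.26 h

Centroid of excess rainfall: t_c = Σ P_i·t̄_i / ΣP_i = 1.7383 h (block centres at 1, 3 h).
Hydrograph peak occurs at t = 10 h, so basin lag t_L = 10 − 1.7383 = 8.26 h.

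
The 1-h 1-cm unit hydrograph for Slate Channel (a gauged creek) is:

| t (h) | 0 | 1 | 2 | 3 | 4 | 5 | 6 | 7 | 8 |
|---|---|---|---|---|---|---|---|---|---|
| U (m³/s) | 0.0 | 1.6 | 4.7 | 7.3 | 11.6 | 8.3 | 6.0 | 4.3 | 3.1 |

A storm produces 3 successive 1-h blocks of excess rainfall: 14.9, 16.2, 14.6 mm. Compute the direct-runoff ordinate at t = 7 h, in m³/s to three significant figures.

Q ≈ 28.2 m³/s

By discrete convolution, Q_j = Σ (P_i / 10 mm) · U_{j−i}.
At t = 7 h (j=7): Q = (14.9/10)·4.3 + (16.2/10)·6.0 + (14.6/10)·8.3 = 28.2 m³/s.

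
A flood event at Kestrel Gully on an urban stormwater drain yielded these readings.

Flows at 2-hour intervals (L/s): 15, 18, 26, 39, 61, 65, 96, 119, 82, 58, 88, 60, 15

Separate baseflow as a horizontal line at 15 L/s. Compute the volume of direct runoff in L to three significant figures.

V ≈ 3.94 × 10^6 L

Direct-runoff ordinates (Q − Q_b): 0.0, 3.0, 11.0, 24.0, 46.0, 50.0, 81.0, 104.0, 67.0, 43.0, 73.0, 45.0, 0.0 L/s.
ΣQ_DR = 547.0 L/s.
With Δt = 2 h = 7200 s, V = ΣQ_DR · Δt = 547.0 × 7200 = 3.94 × 10^6 L.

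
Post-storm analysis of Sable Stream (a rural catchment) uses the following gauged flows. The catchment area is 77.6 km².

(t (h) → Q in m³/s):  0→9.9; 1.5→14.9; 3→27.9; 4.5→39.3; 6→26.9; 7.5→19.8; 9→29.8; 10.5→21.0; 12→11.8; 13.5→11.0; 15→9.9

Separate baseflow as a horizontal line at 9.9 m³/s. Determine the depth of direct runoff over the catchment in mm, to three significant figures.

d ≈ 7.88 mm

Direct runoff: 0.0, 5.0, 18.0, 29.4, 17.0, 9.9, 19.9, 11.1, 1.9, 1.1, 0.0 m³/s; ΣQ_DR = 113.3 m³/s.
V = ΣQ_DR · Δt = 113.3 × 5400 s = 6.118 × 10^5 m³.
Over A = 77.6 km², depth = V / A = 7.88 mm.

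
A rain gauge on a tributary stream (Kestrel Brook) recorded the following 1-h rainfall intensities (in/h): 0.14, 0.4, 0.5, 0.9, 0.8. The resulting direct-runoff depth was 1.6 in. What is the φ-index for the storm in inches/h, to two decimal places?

φ ≈ 0.25 in/h

Only the 4 blocks with intensity above φ contribute runoff: 0.4, 0.5, 0.9, 0.8 in/h.
Σ(I−φ)·Δt = d  ⇒  (0.4+0.5+0.9+0.8 − 4φ)·1 = 1.6
φ = (2.600 − 1.6/1) / 4 = 0.25 in/h.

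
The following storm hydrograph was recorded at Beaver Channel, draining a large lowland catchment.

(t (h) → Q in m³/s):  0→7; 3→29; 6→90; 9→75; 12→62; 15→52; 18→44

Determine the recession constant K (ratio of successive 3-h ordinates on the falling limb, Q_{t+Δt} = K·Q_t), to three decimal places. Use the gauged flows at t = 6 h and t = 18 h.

K ≈ 0.836

Using the recession-limb readings at t = 6 h and t = 18 h: Q falls from 90 to 44 m³/s over 4 intervals.
K = (Q₂/Q₁)^(1/4) = (44/90)^(1/4) = 0.836.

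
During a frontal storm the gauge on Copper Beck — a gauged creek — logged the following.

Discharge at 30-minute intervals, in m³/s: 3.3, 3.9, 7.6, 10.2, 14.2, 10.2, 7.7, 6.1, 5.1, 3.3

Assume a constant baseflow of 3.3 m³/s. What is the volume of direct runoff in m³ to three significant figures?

V ≈ 69500 m³

Direct-runoff ordinates (Q − Q_b): 0.0, 0.6, 4.3, 6.9, 10.9, 6.9, 4.4, 2.8, 1.8, 0.0 m³/s.
ΣQ_DR = 38.60 m³/s.
With Δt = 0.5 h = 1800 s, V = ΣQ_DR · Δt = 38.60 × 1800 = 69500 m³.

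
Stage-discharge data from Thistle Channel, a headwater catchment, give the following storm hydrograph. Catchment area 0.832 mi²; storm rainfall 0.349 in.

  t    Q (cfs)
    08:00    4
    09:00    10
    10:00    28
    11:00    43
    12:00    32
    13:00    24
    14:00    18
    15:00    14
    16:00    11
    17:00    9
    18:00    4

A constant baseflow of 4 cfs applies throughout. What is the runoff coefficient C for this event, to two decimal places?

C ≈ 0.82

ΣQ_DR = 153.0 cfs; V = ΣQ_DR·Δt = 5.508 × 10^5 ft³.
Runoff depth d = V / A = 0.2850 in.
C = d / P = 0.2850 / 0.349 = 0.82.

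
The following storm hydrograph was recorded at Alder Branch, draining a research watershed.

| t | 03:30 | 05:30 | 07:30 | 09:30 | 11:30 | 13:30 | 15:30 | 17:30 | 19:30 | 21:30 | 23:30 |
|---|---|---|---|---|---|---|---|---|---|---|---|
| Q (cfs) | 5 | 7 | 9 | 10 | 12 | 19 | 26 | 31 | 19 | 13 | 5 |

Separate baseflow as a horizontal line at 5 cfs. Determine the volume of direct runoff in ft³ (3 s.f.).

Direct-runoff ordinates (Q − Q_b): 0.0, 2.0, 4.0, 5.0, 7.0, 14.0, 21.0, 26.0, 14.0, 8.0, 0.0 cfs.
ΣQ_DR = 101.0 cfs.
With Δt = 2 h = 7200 s, V = ΣQ_DR · Δt = 101.0 × 7200 = 7.27 × 10^5 ft³.

V ≈ 7.27 × 10^5 ft³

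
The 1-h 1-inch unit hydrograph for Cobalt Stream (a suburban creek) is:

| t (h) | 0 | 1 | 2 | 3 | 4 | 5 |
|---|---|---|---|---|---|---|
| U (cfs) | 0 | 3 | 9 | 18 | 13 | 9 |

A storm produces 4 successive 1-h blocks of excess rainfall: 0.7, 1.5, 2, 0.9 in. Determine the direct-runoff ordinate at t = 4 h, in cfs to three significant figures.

By discrete convolution, Q_j = Σ (P_i / 1 in) · U_{j−i}.
At t = 4 h (j=4): Q = (0.7/1)·13 + (1.5/1)·18 + (2/1)·9 + (0.9/1)·3 = 56.8 cfs.

Q ≈ 56.8 cfs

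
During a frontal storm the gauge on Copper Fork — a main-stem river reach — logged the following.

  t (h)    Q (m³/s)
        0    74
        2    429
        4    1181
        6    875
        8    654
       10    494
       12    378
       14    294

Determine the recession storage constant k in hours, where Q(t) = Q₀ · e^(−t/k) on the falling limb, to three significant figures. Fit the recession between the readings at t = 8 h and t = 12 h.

k ≈ 7.30 h

On the falling limb, Q drops from 654 to 378 m³/s between t = 8 h and t = 12 h (Δt = 4 h).
k = −Δt / ln(Q₂/Q₁) = −4 / ln(378/654) = 7.30 h.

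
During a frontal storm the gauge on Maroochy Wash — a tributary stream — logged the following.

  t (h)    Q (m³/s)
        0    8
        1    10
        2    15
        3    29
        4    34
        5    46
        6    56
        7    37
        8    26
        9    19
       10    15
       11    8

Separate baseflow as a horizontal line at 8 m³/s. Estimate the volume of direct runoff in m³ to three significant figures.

V ≈ 7.45 × 10^5 m³

Direct-runoff ordinates (Q − Q_b): 0.0, 2.0, 7.0, 21.0, 26.0, 38.0, 48.0, 29.0, 18.0, 11.0, 7.0, 0.0 m³/s.
ΣQ_DR = 207.0 m³/s.
With Δt = 1 h = 3600 s, V = ΣQ_DR · Δt = 207.0 × 3600 = 7.45 × 10^5 m³.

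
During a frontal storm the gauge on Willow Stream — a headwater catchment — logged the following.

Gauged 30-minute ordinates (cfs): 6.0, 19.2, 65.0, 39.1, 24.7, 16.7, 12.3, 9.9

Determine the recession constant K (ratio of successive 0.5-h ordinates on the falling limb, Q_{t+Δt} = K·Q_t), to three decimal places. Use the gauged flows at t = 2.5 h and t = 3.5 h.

K ≈ 0.770

Using the recession-limb readings at t = 2.5 h and t = 3.5 h: Q falls from 16.7 to 9.9 cfs over 2 intervals.
K = (Q₂/Q₁)^(1/2) = (9.9/16.7)^(1/2) = 0.770.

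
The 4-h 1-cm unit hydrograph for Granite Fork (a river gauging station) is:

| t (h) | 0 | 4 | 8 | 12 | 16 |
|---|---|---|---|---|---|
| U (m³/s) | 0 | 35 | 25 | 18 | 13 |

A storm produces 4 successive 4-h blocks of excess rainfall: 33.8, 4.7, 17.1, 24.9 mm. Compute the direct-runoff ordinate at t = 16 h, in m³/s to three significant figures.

By discrete convolution, Q_j = Σ (P_i / 10 mm) · U_{j−i}.
At t = 16 h (j=4): Q = (33.8/10)·13 + (4.7/10)·18 + (17.1/10)·25 + (24.9/10)·35 = 182 m³/s.

Q ≈ 182 m³/s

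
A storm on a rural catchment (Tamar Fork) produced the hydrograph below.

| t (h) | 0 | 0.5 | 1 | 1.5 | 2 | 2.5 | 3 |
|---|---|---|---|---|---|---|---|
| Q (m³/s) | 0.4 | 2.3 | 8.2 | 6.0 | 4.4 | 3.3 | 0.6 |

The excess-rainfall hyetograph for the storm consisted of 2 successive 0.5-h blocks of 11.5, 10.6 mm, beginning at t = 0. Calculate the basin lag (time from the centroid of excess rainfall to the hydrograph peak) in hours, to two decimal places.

t_L ≈ 0.51 h

Centroid of excess rainfall: t_c = Σ P_i·t̄_i / ΣP_i = 0.4898 h (block centres at 0.25, 0.75 h).
Hydrograph peak occurs at t = 1 h, so basin lag t_L = 1 − 0.4898 = 0.51 h.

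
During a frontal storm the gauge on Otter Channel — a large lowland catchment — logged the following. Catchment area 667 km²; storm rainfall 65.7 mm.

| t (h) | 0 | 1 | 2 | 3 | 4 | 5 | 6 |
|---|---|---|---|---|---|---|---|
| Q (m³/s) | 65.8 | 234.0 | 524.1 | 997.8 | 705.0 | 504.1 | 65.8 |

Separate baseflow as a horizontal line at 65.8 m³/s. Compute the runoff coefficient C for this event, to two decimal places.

C ≈ 0.22

ΣQ_DR = 2636 m³/s; V = ΣQ_DR·Δt = 9.490 × 10^6 m³.
Runoff depth d = V / A = 14.23 mm.
C = d / P = 14.23 / 65.7 = 0.22.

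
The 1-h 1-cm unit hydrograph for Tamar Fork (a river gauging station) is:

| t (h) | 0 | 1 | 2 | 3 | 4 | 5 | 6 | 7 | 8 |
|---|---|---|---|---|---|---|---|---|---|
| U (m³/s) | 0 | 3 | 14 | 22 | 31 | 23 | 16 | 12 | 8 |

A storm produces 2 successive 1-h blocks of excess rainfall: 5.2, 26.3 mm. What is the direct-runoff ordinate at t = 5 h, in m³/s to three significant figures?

Q ≈ 93.5 m³/s

By discrete convolution, Q_j = Σ (P_i / 10 mm) · U_{j−i}.
At t = 5 h (j=5): Q = (5.2/10)·23 + (26.3/10)·31 = 93.5 m³/s.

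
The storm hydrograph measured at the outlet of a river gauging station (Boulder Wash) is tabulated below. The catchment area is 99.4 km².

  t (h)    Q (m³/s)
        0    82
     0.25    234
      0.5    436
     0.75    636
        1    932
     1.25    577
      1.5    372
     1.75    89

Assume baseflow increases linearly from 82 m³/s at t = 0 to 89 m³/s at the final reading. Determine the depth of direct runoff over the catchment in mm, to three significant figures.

Direct runoff: 0.00, 151.00, 352.00, 551.00, 846.00, 490.00, 284.00, 0.00 m³/s; ΣQ_DR = 2674 m³/s.
V = ΣQ_DR · Δt = 2674 × 900 s = 2.407 × 10^6 m³.
Over A = 99.4 km², depth = V / A = 24.2 mm.

d ≈ 24.2 mm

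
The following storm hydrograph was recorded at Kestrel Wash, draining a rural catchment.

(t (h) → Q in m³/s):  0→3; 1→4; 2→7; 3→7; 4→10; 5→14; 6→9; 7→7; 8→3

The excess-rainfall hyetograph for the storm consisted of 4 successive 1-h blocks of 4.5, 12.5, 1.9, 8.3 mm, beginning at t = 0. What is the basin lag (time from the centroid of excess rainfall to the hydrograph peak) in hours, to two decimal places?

t_L ≈ 2.99 h

Centroid of excess rainfall: t_c = Σ P_i·t̄_i / ΣP_i = 2.0147 h (block centres at 0.5, 1.5, 2.5, 3.5 h).
Hydrograph peak occurs at t = 5 h, so basin lag t_L = 5 − 2.0147 = 2.99 h.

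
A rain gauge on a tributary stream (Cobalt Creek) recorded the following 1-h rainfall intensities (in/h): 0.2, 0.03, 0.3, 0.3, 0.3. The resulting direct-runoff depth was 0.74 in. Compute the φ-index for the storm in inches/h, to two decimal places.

Only the 4 blocks with intensity above φ contribute runoff: 0.2, 0.3, 0.3, 0.3 in/h.
Σ(I−φ)·Δt = d  ⇒  (0.2+0.3+0.3+0.3 − 4φ)·1 = 0.74
φ = (1.100 − 0.74/1) / 4 = 0.09 in/h.

φ ≈ 0.09 in/h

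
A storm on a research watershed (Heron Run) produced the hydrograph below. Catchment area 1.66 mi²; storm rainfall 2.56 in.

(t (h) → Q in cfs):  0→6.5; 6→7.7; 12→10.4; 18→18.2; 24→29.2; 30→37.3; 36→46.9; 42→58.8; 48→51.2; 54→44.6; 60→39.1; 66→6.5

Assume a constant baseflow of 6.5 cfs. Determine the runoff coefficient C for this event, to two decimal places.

C ≈ 0.61

ΣQ_DR = 278.4 cfs; V = ΣQ_DR·Δt = 6.013 × 10^6 ft³.
Runoff depth d = V / A = 1.559 in.
C = d / P = 1.559 / 2.56 = 0.61.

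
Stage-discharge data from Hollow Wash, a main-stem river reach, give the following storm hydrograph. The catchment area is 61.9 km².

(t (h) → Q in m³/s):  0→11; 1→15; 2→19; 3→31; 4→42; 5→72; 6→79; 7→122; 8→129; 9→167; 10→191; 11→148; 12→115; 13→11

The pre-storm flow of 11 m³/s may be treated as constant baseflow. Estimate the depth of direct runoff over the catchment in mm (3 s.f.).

d ≈ 58.0 mm

Direct runoff: 0.0, 4.0, 8.0, 20.0, 31.0, 61.0, 68.0, 111.0, 118.0, 156.0, 180.0, 137.0, 104.0, 0.0 m³/s; ΣQ_DR = 998.0 m³/s.
V = ΣQ_DR · Δt = 998.0 × 3600 s = 3.593 × 10^6 m³.
Over A = 61.9 km², depth = V / A = 58.0 mm.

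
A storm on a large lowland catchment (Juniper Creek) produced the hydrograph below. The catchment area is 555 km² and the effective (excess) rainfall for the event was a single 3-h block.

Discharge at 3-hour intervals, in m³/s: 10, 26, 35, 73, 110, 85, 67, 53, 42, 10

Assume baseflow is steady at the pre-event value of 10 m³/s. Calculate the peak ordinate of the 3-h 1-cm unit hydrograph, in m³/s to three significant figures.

U_p ≈ 125 m³/s

Direct runoff: 0.0, 16.0, 25.0, 63.0, 100.0, 75.0, 57.0, 43.0, 32.0, 0.0 m³/s; ΣQ_DR = 411.0 m³/s, peak = 100.0 m³/s.
Runoff depth d = ΣQ_DR·Δt / A = 411.0 × 10800 / (555 km²) = 7.998 mm.
The 1-cm UH is the DRH scaled by (10 mm)/d, so U_p = 100.0 × 10/7.998 = 125 m³/s.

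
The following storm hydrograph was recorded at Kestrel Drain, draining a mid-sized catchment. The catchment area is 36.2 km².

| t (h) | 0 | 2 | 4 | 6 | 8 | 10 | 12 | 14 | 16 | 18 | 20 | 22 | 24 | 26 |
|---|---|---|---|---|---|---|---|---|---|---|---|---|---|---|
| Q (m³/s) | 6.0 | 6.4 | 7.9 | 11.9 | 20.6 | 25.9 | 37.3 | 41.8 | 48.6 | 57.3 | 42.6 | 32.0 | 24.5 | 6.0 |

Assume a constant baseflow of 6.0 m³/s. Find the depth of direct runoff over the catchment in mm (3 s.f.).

d ≈ 56.6 mm

Direct runoff: 0.0, 0.4, 1.9, 5.9, 14.6, 19.9, 31.3, 35.8, 42.6, 51.3, 36.6, 26.0, 18.5, 0.0 m³/s; ΣQ_DR = 284.8 m³/s.
V = ΣQ_DR · Δt = 284.8 × 7200 s = 2.051 × 10^6 m³.
Over A = 36.2 km², depth = V / A = 56.6 mm.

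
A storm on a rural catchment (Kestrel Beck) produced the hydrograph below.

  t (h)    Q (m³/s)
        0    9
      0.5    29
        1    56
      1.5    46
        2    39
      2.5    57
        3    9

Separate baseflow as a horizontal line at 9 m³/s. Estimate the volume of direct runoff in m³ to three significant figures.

Direct-runoff ordinates (Q − Q_b): 0.0, 20.0, 47.0, 37.0, 30.0, 48.0, 0.0 m³/s.
ΣQ_DR = 182.0 m³/s.
With Δt = 0.5 h = 1800 s, V = ΣQ_DR · Δt = 182.0 × 1800 = 3.28 × 10^5 m³.

V ≈ 3.28 × 10^5 m³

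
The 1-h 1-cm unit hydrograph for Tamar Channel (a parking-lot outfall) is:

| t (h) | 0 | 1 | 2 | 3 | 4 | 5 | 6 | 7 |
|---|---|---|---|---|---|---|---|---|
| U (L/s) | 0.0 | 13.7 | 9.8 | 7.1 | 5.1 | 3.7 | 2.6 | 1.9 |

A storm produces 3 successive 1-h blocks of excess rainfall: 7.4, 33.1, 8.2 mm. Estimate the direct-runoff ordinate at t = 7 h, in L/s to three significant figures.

By discrete convolution, Q_j = Σ (P_i / 10 mm) · U_{j−i}.
At t = 7 h (j=7): Q = (7.4/10)·1.9 + (33.1/10)·2.6 + (8.2/10)·3.7 = 13.0 L/s.

Q ≈ 13.0 L/s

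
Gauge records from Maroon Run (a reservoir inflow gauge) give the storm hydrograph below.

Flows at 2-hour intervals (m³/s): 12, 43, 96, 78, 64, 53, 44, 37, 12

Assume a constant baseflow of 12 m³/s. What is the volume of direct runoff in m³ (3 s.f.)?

Direct-runoff ordinates (Q − Q_b): 0.0, 31.0, 84.0, 66.0, 52.0, 41.0, 32.0, 25.0, 0.0 m³/s.
ΣQ_DR = 331.0 m³/s.
With Δt = 2 h = 7200 s, V = ΣQ_DR · Δt = 331.0 × 7200 = 2.38 × 10^6 m³.

V ≈ 2.38 × 10^6 m³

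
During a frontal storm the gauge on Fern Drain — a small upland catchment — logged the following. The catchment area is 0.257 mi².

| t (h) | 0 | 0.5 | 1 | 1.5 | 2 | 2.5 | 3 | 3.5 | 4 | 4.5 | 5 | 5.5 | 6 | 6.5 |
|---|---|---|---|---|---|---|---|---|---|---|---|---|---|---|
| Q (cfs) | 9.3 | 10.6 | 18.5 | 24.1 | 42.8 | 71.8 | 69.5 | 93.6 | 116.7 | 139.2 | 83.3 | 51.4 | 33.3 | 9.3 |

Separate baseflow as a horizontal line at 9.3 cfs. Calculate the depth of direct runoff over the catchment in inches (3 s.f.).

d ≈ 1.94 in

Direct runoff: 0.0, 1.3, 9.2, 14.8, 33.5, 62.5, 60.2, 84.3, 107.4, 129.9, 74.0, 42.1, 24.0, 0.0 cfs; ΣQ_DR = 643.2 cfs.
V = ΣQ_DR · Δt = 643.2 × 1800 s = 1.158 × 10^6 ft³.
Over A = 0.257 mi², depth = V / A = 1.94 in.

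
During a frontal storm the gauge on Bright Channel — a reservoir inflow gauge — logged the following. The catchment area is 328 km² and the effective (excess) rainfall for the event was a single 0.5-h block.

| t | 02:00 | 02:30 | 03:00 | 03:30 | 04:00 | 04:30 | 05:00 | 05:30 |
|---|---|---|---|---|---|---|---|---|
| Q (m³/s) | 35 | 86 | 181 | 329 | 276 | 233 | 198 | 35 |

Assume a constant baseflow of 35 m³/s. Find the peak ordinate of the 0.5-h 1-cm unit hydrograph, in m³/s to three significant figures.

Direct runoff: 0.0, 51.0, 146.0, 294.0, 241.0, 198.0, 163.0, 0.0 m³/s; ΣQ_DR = 1093 m³/s, peak = 294.0 m³/s.
Runoff depth d = ΣQ_DR·Δt / A = 1093 × 1800 / (328 km²) = 5.998 mm.
The 1-cm UH is the DRH scaled by (10 mm)/d, so U_p = 294.0 × 10/5.998 = 490 m³/s.

U_p ≈ 490 m³/s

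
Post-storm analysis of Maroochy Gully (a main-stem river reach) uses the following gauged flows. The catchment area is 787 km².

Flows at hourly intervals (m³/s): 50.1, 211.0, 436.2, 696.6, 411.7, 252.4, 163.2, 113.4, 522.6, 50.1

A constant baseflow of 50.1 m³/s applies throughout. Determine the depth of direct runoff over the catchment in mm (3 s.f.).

Direct runoff: 0.0, 160.9, 386.1, 646.5, 361.6, 202.3, 113.1, 63.3, 472.5, 0.0 m³/s; ΣQ_DR = 2406 m³/s.
V = ΣQ_DR · Δt = 2406 × 3600 s = 8.663 × 10^6 m³.
Over A = 787 km², depth = V / A = 11.0 mm.

d ≈ 11.0 mm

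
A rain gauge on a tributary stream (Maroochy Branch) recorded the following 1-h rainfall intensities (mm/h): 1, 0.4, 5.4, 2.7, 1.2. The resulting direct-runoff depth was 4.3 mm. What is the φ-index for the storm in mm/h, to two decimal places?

φ ≈ 1.90 mm/h

Only the 2 blocks with intensity above φ contribute runoff: 5.4, 2.7 mm/h.
Σ(I−φ)·Δt = d  ⇒  (5.4+2.7 − 2φ)·1 = 4.3
φ = (8.100 − 4.3/1) / 2 = 1.90 mm/h.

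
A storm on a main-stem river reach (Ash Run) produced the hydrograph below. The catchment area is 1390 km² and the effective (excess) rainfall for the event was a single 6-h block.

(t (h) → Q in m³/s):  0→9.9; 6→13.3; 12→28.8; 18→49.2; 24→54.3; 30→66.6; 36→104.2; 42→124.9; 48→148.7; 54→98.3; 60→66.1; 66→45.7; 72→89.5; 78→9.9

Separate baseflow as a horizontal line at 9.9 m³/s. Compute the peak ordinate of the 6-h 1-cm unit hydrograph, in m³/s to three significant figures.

U_p ≈ 116 m³/s

Direct runoff: 0.0, 3.4, 18.9, 39.3, 44.4, 56.7, 94.3, 115.0, 138.8, 88.4, 56.2, 35.8, 79.6, 0.0 m³/s; ΣQ_DR = 770.8 m³/s, peak = 138.8 m³/s.
Runoff depth d = ΣQ_DR·Δt / A = 770.8 × 21600 / (1390 km²) = 11.98 mm.
The 1-cm UH is the DRH scaled by (10 mm)/d, so U_p = 138.8 × 10/11.98 = 116 m³/s.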